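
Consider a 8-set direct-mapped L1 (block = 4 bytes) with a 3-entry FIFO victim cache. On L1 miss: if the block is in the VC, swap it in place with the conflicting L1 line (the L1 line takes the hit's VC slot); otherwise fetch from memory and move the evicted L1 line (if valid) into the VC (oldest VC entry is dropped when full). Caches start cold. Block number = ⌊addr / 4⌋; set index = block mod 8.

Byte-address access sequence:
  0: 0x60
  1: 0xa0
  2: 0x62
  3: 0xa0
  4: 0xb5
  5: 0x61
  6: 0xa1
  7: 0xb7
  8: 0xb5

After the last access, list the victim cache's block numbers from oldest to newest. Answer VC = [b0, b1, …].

0: 0x60 (blk 24, set 0) → MISS  vc=[]
1: 0xa0 (blk 40, set 0) → MISS  vc=[24]
2: 0x62 (blk 24, set 0) → VC-HIT  vc=[40]
3: 0xa0 (blk 40, set 0) → VC-HIT  vc=[24]
4: 0xb5 (blk 45, set 5) → MISS  vc=[24]
5: 0x61 (blk 24, set 0) → VC-HIT  vc=[40]
6: 0xa1 (blk 40, set 0) → VC-HIT  vc=[24]
7: 0xb7 (blk 45, set 5) → L1-HIT  vc=[24]
8: 0xb5 (blk 45, set 5) → L1-HIT  vc=[24]

VC = [24]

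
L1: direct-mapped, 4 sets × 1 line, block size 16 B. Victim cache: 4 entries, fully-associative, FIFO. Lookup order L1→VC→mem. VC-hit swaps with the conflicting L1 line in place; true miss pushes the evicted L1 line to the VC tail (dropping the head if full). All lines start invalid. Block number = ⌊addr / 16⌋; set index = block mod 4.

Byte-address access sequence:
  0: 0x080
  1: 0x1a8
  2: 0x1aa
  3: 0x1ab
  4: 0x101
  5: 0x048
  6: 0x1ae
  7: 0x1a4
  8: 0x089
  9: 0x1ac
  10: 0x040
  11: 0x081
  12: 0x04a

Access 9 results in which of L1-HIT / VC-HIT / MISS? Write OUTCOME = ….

OUTCOME = L1-HIT

#0 0x80→b8/s0 MISS; vc=[]
#1 0x1a8→b26/s2 MISS; vc=[]
#2 0x1aa→b26/s2 L1-HIT; vc=[]
#3 0x1ab→b26/s2 L1-HIT; vc=[]
#4 0x101→b16/s0 MISS; vc=[8]
#5 0x48→b4/s0 MISS; vc=[8,16]
#6 0x1ae→b26/s2 L1-HIT; vc=[8,16]
#7 0x1a4→b26/s2 L1-HIT; vc=[8,16]
#8 0x89→b8/s0 VC-HIT; vc=[4,16]
#9 0x1ac→b26/s2 L1-HIT; vc=[4,16]
#10 0x40→b4/s0 VC-HIT; vc=[8,16]
#11 0x81→b8/s0 VC-HIT; vc=[4,16]
#12 0x4a→b4/s0 VC-HIT; vc=[8,16]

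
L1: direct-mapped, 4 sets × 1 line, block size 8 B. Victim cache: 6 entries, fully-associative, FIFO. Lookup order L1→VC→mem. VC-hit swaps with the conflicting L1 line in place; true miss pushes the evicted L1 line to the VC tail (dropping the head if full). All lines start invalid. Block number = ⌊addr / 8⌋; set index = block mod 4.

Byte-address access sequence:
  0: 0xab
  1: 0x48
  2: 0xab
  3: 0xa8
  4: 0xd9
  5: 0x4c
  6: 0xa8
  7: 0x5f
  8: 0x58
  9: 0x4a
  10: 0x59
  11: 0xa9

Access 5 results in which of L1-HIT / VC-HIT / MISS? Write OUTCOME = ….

OUTCOME = VC-HIT

#0 0xab→b21/s1 MISS; vc=[]
#1 0x48→b9/s1 MISS; vc=[21]
#2 0xab→b21/s1 VC-HIT; vc=[9]
#3 0xa8→b21/s1 L1-HIT; vc=[9]
#4 0xd9→b27/s3 MISS; vc=[9]
#5 0x4c→b9/s1 VC-HIT; vc=[21]
#6 0xa8→b21/s1 VC-HIT; vc=[9]
#7 0x5f→b11/s3 MISS; vc=[9,27]
#8 0x58→b11/s3 L1-HIT; vc=[9,27]
#9 0x4a→b9/s1 VC-HIT; vc=[21,27]
#10 0x59→b11/s3 L1-HIT; vc=[21,27]
#11 0xa9→b21/s1 VC-HIT; vc=[9,27]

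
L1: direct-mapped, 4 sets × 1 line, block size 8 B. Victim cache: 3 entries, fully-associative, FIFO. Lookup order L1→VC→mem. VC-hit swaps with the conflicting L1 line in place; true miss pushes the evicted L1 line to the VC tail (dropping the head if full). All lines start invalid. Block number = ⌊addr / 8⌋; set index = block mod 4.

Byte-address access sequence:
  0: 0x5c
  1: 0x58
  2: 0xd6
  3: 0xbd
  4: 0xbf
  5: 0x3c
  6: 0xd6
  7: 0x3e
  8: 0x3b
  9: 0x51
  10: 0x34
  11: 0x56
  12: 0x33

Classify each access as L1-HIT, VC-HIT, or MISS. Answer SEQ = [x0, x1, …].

SEQ = [MISS, L1-HIT, MISS, MISS, L1-HIT, MISS, L1-HIT, L1-HIT, L1-HIT, MISS, MISS, VC-HIT, VC-HIT]

0: 0x5c (blk 11, set 3) → MISS  vc=[]
1: 0x58 (blk 11, set 3) → L1-HIT  vc=[]
2: 0xd6 (blk 26, set 2) → MISS  vc=[]
3: 0xbd (blk 23, set 3) → MISS  vc=[11]
4: 0xbf (blk 23, set 3) → L1-HIT  vc=[11]
5: 0x3c (blk 7, set 3) → MISS  vc=[11, 23]
6: 0xd6 (blk 26, set 2) → L1-HIT  vc=[11, 23]
7: 0x3e (blk 7, set 3) → L1-HIT  vc=[11, 23]
8: 0x3b (blk 7, set 3) → L1-HIT  vc=[11, 23]
9: 0x51 (blk 10, set 2) → MISS  vc=[11, 23, 26]
10: 0x34 (blk 6, set 2) → MISS  vc=[23, 26, 10]
11: 0x56 (blk 10, set 2) → VC-HIT  vc=[23, 26, 6]
12: 0x33 (blk 6, set 2) → VC-HIT  vc=[23, 26, 10]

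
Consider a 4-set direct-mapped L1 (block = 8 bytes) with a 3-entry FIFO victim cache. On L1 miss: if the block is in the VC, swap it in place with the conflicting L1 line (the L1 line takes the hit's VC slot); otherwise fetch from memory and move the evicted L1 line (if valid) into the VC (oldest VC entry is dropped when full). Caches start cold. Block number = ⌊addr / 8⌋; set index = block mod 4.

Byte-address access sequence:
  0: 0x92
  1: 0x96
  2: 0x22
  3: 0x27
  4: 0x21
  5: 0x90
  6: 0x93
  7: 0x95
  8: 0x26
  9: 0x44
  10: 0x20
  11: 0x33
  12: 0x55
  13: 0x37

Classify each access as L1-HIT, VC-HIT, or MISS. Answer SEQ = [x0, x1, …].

SEQ = [MISS, L1-HIT, MISS, L1-HIT, L1-HIT, L1-HIT, L1-HIT, L1-HIT, L1-HIT, MISS, VC-HIT, MISS, MISS, VC-HIT]

#0 0x92→b18/s2 MISS; vc=[]
#1 0x96→b18/s2 L1-HIT; vc=[]
#2 0x22→b4/s0 MISS; vc=[]
#3 0x27→b4/s0 L1-HIT; vc=[]
#4 0x21→b4/s0 L1-HIT; vc=[]
#5 0x90→b18/s2 L1-HIT; vc=[]
#6 0x93→b18/s2 L1-HIT; vc=[]
#7 0x95→b18/s2 L1-HIT; vc=[]
#8 0x26→b4/s0 L1-HIT; vc=[]
#9 0x44→b8/s0 MISS; vc=[4]
#10 0x20→b4/s0 VC-HIT; vc=[8]
#11 0x33→b6/s2 MISS; vc=[8,18]
#12 0x55→b10/s2 MISS; vc=[8,18,6]
#13 0x37→b6/s2 VC-HIT; vc=[8,18,10]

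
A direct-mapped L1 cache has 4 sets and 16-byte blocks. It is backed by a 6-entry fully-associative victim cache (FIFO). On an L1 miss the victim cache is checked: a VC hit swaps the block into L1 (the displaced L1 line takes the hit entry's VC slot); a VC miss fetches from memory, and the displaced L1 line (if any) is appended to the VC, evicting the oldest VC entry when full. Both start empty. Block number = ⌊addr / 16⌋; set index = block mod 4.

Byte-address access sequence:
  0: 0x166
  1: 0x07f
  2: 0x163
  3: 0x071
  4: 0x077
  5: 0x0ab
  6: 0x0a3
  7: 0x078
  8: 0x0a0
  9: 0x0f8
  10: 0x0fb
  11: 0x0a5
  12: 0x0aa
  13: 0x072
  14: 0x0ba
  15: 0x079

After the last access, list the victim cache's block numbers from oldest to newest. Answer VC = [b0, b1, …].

VC = [22, 15, 11]

0: 0x166 (blk 22, set 2) → MISS  vc=[]
1: 0x7f (blk 7, set 3) → MISS  vc=[]
2: 0x163 (blk 22, set 2) → L1-HIT  vc=[]
3: 0x71 (blk 7, set 3) → L1-HIT  vc=[]
4: 0x77 (blk 7, set 3) → L1-HIT  vc=[]
5: 0xab (blk 10, set 2) → MISS  vc=[22]
6: 0xa3 (blk 10, set 2) → L1-HIT  vc=[22]
7: 0x78 (blk 7, set 3) → L1-HIT  vc=[22]
8: 0xa0 (blk 10, set 2) → L1-HIT  vc=[22]
9: 0xf8 (blk 15, set 3) → MISS  vc=[22, 7]
10: 0xfb (blk 15, set 3) → L1-HIT  vc=[22, 7]
11: 0xa5 (blk 10, set 2) → L1-HIT  vc=[22, 7]
12: 0xaa (blk 10, set 2) → L1-HIT  vc=[22, 7]
13: 0x72 (blk 7, set 3) → VC-HIT  vc=[22, 15]
14: 0xba (blk 11, set 3) → MISS  vc=[22, 15, 7]
15: 0x79 (blk 7, set 3) → VC-HIT  vc=[22, 15, 11]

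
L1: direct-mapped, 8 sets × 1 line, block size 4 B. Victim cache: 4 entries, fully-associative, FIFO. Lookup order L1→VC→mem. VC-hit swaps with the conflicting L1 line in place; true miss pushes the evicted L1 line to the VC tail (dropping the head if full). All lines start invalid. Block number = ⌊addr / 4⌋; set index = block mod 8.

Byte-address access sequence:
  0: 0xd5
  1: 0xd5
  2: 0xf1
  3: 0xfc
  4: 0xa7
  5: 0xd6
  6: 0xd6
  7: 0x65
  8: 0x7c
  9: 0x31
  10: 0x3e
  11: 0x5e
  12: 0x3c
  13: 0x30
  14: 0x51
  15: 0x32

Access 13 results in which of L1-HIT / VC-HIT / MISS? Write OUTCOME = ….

#0 0xd5→b53/s5 MISS; vc=[]
#1 0xd5→b53/s5 L1-HIT; vc=[]
#2 0xf1→b60/s4 MISS; vc=[]
#3 0xfc→b63/s7 MISS; vc=[]
#4 0xa7→b41/s1 MISS; vc=[]
#5 0xd6→b53/s5 L1-HIT; vc=[]
#6 0xd6→b53/s5 L1-HIT; vc=[]
#7 0x65→b25/s1 MISS; vc=[41]
#8 0x7c→b31/s7 MISS; vc=[41,63]
#9 0x31→b12/s4 MISS; vc=[41,63,60]
#10 0x3e→b15/s7 MISS; vc=[41,63,60,31]
#11 0x5e→b23/s7 MISS; vc=[63,60,31,15]
#12 0x3c→b15/s7 VC-HIT; vc=[63,60,31,23]
#13 0x30→b12/s4 L1-HIT; vc=[63,60,31,23]
#14 0x51→b20/s4 MISS; vc=[60,31,23,12]
#15 0x32→b12/s4 VC-HIT; vc=[60,31,23,20]

OUTCOME = L1-HIT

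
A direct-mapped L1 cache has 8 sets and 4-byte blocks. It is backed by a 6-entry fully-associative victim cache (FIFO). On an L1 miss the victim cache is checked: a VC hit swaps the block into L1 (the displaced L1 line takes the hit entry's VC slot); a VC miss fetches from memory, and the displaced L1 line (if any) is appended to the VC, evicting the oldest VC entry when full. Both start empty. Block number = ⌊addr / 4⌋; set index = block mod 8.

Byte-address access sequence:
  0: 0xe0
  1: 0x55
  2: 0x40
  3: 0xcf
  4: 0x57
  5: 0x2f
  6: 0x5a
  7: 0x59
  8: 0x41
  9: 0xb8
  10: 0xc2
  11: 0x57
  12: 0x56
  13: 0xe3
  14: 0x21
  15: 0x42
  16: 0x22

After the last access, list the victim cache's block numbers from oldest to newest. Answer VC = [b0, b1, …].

VC = [48, 51, 22, 16, 56]

0: 0xe0 (blk 56, set 0) → MISS  vc=[]
1: 0x55 (blk 21, set 5) → MISS  vc=[]
2: 0x40 (blk 16, set 0) → MISS  vc=[56]
3: 0xcf (blk 51, set 3) → MISS  vc=[56]
4: 0x57 (blk 21, set 5) → L1-HIT  vc=[56]
5: 0x2f (blk 11, set 3) → MISS  vc=[56, 51]
6: 0x5a (blk 22, set 6) → MISS  vc=[56, 51]
7: 0x59 (blk 22, set 6) → L1-HIT  vc=[56, 51]
8: 0x41 (blk 16, set 0) → L1-HIT  vc=[56, 51]
9: 0xb8 (blk 46, set 6) → MISS  vc=[56, 51, 22]
10: 0xc2 (blk 48, set 0) → MISS  vc=[56, 51, 22, 16]
11: 0x57 (blk 21, set 5) → L1-HIT  vc=[56, 51, 22, 16]
12: 0x56 (blk 21, set 5) → L1-HIT  vc=[56, 51, 22, 16]
13: 0xe3 (blk 56, set 0) → VC-HIT  vc=[48, 51, 22, 16]
14: 0x21 (blk 8, set 0) → MISS  vc=[48, 51, 22, 16, 56]
15: 0x42 (blk 16, set 0) → VC-HIT  vc=[48, 51, 22, 8, 56]
16: 0x22 (blk 8, set 0) → VC-HIT  vc=[48, 51, 22, 16, 56]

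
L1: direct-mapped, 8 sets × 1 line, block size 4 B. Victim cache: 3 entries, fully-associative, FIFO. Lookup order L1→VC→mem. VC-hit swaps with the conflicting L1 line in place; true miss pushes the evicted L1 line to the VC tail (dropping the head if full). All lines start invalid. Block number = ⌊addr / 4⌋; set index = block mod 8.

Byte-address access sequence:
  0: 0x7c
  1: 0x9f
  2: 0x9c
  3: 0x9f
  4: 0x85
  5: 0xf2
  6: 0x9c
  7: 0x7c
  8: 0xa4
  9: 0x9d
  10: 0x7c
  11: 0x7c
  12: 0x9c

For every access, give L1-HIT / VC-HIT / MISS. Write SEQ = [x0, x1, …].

SEQ = [MISS, MISS, L1-HIT, L1-HIT, MISS, MISS, L1-HIT, VC-HIT, MISS, VC-HIT, VC-HIT, L1-HIT, VC-HIT]

#0 0x7c→b31/s7 MISS; vc=[]
#1 0x9f→b39/s7 MISS; vc=[31]
#2 0x9c→b39/s7 L1-HIT; vc=[31]
#3 0x9f→b39/s7 L1-HIT; vc=[31]
#4 0x85→b33/s1 MISS; vc=[31]
#5 0xf2→b60/s4 MISS; vc=[31]
#6 0x9c→b39/s7 L1-HIT; vc=[31]
#7 0x7c→b31/s7 VC-HIT; vc=[39]
#8 0xa4→b41/s1 MISS; vc=[39,33]
#9 0x9d→b39/s7 VC-HIT; vc=[31,33]
#10 0x7c→b31/s7 VC-HIT; vc=[39,33]
#11 0x7c→b31/s7 L1-HIT; vc=[39,33]
#12 0x9c→b39/s7 VC-HIT; vc=[31,33]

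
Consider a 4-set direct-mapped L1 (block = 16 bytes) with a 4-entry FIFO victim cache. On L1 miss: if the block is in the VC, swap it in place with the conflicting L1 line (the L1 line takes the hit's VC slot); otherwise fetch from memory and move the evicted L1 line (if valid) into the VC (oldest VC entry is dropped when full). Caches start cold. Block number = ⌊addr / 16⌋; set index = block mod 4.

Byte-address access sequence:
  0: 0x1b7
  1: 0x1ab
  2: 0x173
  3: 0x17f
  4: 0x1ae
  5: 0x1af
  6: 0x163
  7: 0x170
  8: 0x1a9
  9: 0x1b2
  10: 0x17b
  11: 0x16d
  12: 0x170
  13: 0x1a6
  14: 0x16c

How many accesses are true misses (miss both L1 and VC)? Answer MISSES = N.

#0 0x1b7→b27/s3 MISS; vc=[]
#1 0x1ab→b26/s2 MISS; vc=[]
#2 0x173→b23/s3 MISS; vc=[27]
#3 0x17f→b23/s3 L1-HIT; vc=[27]
#4 0x1ae→b26/s2 L1-HIT; vc=[27]
#5 0x1af→b26/s2 L1-HIT; vc=[27]
#6 0x163→b22/s2 MISS; vc=[27,26]
#7 0x170→b23/s3 L1-HIT; vc=[27,26]
#8 0x1a9→b26/s2 VC-HIT; vc=[27,22]
#9 0x1b2→b27/s3 VC-HIT; vc=[23,22]
#10 0x17b→b23/s3 VC-HIT; vc=[27,22]
#11 0x16d→b22/s2 VC-HIT; vc=[27,26]
#12 0x170→b23/s3 L1-HIT; vc=[27,26]
#13 0x1a6→b26/s2 VC-HIT; vc=[27,22]
#14 0x16c→b22/s2 VC-HIT; vc=[27,26]

MISSES = 4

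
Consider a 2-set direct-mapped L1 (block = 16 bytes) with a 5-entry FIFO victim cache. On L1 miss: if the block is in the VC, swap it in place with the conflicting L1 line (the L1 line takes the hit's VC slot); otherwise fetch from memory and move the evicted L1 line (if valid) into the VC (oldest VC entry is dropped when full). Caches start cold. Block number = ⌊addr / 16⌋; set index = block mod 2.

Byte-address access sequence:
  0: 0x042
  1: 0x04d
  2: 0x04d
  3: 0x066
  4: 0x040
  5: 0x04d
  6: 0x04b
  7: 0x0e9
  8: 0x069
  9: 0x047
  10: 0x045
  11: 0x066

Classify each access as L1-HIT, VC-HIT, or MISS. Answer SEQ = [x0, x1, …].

#0 0x42→b4/s0 MISS; vc=[]
#1 0x4d→b4/s0 L1-HIT; vc=[]
#2 0x4d→b4/s0 L1-HIT; vc=[]
#3 0x66→b6/s0 MISS; vc=[4]
#4 0x40→b4/s0 VC-HIT; vc=[6]
#5 0x4d→b4/s0 L1-HIT; vc=[6]
#6 0x4b→b4/s0 L1-HIT; vc=[6]
#7 0xe9→b14/s0 MISS; vc=[6,4]
#8 0x69→b6/s0 VC-HIT; vc=[14,4]
#9 0x47→b4/s0 VC-HIT; vc=[14,6]
#10 0x45→b4/s0 L1-HIT; vc=[14,6]
#11 0x66→b6/s0 VC-HIT; vc=[14,4]

SEQ = [MISS, L1-HIT, L1-HIT, MISS, VC-HIT, L1-HIT, L1-HIT, MISS, VC-HIT, VC-HIT, L1-HIT, VC-HIT]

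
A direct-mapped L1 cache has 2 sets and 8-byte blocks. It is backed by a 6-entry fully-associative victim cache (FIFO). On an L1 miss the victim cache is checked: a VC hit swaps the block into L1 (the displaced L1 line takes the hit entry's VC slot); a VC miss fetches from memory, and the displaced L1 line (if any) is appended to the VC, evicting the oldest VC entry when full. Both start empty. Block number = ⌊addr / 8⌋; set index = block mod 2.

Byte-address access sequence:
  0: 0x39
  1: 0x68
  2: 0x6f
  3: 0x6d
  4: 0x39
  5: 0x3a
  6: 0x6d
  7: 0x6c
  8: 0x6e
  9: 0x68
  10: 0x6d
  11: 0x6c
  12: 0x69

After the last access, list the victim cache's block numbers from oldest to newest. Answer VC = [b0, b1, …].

0: 0x39 (blk 7, set 1) → MISS  vc=[]
1: 0x68 (blk 13, set 1) → MISS  vc=[7]
2: 0x6f (blk 13, set 1) → L1-HIT  vc=[7]
3: 0x6d (blk 13, set 1) → L1-HIT  vc=[7]
4: 0x39 (blk 7, set 1) → VC-HIT  vc=[13]
5: 0x3a (blk 7, set 1) → L1-HIT  vc=[13]
6: 0x6d (blk 13, set 1) → VC-HIT  vc=[7]
7: 0x6c (blk 13, set 1) → L1-HIT  vc=[7]
8: 0x6e (blk 13, set 1) → L1-HIT  vc=[7]
9: 0x68 (blk 13, set 1) → L1-HIT  vc=[7]
10: 0x6d (blk 13, set 1) → L1-HIT  vc=[7]
11: 0x6c (blk 13, set 1) → L1-HIT  vc=[7]
12: 0x69 (blk 13, set 1) → L1-HIT  vc=[7]

VC = [7]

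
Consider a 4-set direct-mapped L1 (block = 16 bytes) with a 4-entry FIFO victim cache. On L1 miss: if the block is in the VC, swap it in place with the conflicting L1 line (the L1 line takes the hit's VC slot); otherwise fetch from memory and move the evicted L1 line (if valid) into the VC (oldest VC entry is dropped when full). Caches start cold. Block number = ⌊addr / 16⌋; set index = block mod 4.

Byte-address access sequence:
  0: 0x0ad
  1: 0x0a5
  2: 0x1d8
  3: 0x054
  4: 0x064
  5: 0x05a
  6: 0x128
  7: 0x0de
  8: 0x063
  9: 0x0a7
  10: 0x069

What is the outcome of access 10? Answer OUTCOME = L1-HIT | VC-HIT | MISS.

OUTCOME = VC-HIT

  [0] addr=0xad blk=10 s=2: MISS | VC []
  [1] addr=0xa5 blk=10 s=2: L1-HIT | VC []
  [2] addr=0x1d8 blk=29 s=1: MISS | VC []
  [3] addr=0x54 blk=5 s=1: MISS | VC [29]
  [4] addr=0x64 blk=6 s=2: MISS | VC [29, 10]
  [5] addr=0x5a blk=5 s=1: L1-HIT | VC [29, 10]
  [6] addr=0x128 blk=18 s=2: MISS | VC [29, 10, 6]
  [7] addr=0xde blk=13 s=1: MISS | VC [29, 10, 6, 5]
  [8] addr=0x63 blk=6 s=2: VC-HIT | VC [29, 10, 18, 5]
  [9] addr=0xa7 blk=10 s=2: VC-HIT | VC [29, 6, 18, 5]
  [10] addr=0x69 blk=6 s=2: VC-HIT | VC [29, 10, 18, 5]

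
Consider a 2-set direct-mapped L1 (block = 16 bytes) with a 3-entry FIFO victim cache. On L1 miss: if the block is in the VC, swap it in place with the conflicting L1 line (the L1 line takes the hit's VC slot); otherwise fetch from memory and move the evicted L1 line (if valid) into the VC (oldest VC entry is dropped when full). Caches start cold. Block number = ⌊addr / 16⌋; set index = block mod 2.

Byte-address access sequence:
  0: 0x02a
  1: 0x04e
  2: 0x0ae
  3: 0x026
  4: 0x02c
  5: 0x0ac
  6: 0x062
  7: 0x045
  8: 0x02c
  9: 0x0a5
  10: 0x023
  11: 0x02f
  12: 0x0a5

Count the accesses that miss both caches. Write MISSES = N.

0: 0x2a (blk 2, set 0) → MISS  vc=[]
1: 0x4e (blk 4, set 0) → MISS  vc=[2]
2: 0xae (blk 10, set 0) → MISS  vc=[2, 4]
3: 0x26 (blk 2, set 0) → VC-HIT  vc=[10, 4]
4: 0x2c (blk 2, set 0) → L1-HIT  vc=[10, 4]
5: 0xac (blk 10, set 0) → VC-HIT  vc=[2, 4]
6: 0x62 (blk 6, set 0) → MISS  vc=[2, 4, 10]
7: 0x45 (blk 4, set 0) → VC-HIT  vc=[2, 6, 10]
8: 0x2c (blk 2, set 0) → VC-HIT  vc=[4, 6, 10]
9: 0xa5 (blk 10, set 0) → VC-HIT  vc=[4, 6, 2]
10: 0x23 (blk 2, set 0) → VC-HIT  vc=[4, 6, 10]
11: 0x2f (blk 2, set 0) → L1-HIT  vc=[4, 6, 10]
12: 0xa5 (blk 10, set 0) → VC-HIT  vc=[4, 6, 2]

MISSES = 4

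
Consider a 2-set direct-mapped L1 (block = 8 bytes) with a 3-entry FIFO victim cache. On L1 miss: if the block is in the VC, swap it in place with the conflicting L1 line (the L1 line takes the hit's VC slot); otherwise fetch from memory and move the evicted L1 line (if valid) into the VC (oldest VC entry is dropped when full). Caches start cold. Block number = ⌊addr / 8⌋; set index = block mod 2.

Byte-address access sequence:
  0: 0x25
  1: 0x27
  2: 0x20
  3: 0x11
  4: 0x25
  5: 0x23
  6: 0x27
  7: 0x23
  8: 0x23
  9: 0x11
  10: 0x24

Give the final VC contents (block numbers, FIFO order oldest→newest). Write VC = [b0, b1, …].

VC = [2]

0: 0x25 (blk 4, set 0) → MISS  vc=[]
1: 0x27 (blk 4, set 0) → L1-HIT  vc=[]
2: 0x20 (blk 4, set 0) → L1-HIT  vc=[]
3: 0x11 (blk 2, set 0) → MISS  vc=[4]
4: 0x25 (blk 4, set 0) → VC-HIT  vc=[2]
5: 0x23 (blk 4, set 0) → L1-HIT  vc=[2]
6: 0x27 (blk 4, set 0) → L1-HIT  vc=[2]
7: 0x23 (blk 4, set 0) → L1-HIT  vc=[2]
8: 0x23 (blk 4, set 0) → L1-HIT  vc=[2]
9: 0x11 (blk 2, set 0) → VC-HIT  vc=[4]
10: 0x24 (blk 4, set 0) → VC-HIT  vc=[2]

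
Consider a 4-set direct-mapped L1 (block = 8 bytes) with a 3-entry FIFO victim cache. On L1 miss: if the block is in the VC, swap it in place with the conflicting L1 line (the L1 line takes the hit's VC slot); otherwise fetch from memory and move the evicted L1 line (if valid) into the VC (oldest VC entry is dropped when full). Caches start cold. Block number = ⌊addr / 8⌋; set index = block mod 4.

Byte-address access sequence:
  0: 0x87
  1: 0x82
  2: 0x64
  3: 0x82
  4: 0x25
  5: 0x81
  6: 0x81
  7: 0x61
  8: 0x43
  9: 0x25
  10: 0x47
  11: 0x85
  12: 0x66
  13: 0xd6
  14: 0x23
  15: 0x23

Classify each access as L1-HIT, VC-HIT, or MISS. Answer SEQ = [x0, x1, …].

SEQ = [MISS, L1-HIT, MISS, VC-HIT, MISS, VC-HIT, L1-HIT, VC-HIT, MISS, VC-HIT, VC-HIT, VC-HIT, VC-HIT, MISS, VC-HIT, L1-HIT]

#0 0x87→b16/s0 MISS; vc=[]
#1 0x82→b16/s0 L1-HIT; vc=[]
#2 0x64→b12/s0 MISS; vc=[16]
#3 0x82→b16/s0 VC-HIT; vc=[12]
#4 0x25→b4/s0 MISS; vc=[12,16]
#5 0x81→b16/s0 VC-HIT; vc=[12,4]
#6 0x81→b16/s0 L1-HIT; vc=[12,4]
#7 0x61→b12/s0 VC-HIT; vc=[16,4]
#8 0x43→b8/s0 MISS; vc=[16,4,12]
#9 0x25→b4/s0 VC-HIT; vc=[16,8,12]
#10 0x47→b8/s0 VC-HIT; vc=[16,4,12]
#11 0x85→b16/s0 VC-HIT; vc=[8,4,12]
#12 0x66→b12/s0 VC-HIT; vc=[8,4,16]
#13 0xd6→b26/s2 MISS; vc=[8,4,16]
#14 0x23→b4/s0 VC-HIT; vc=[8,12,16]
#15 0x23→b4/s0 L1-HIT; vc=[8,12,16]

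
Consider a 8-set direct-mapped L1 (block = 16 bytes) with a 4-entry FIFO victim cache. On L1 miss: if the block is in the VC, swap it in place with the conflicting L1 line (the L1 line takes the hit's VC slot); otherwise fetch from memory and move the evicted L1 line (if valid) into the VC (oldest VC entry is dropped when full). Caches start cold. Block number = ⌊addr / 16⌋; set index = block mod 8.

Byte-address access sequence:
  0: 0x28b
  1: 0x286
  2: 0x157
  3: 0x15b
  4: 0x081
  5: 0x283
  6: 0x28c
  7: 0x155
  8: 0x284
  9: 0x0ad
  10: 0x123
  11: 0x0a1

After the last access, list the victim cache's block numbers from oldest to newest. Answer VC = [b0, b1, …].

#0 0x28b→b40/s0 MISS; vc=[]
#1 0x286→b40/s0 L1-HIT; vc=[]
#2 0x157→b21/s5 MISS; vc=[]
#3 0x15b→b21/s5 L1-HIT; vc=[]
#4 0x81→b8/s0 MISS; vc=[40]
#5 0x283→b40/s0 VC-HIT; vc=[8]
#6 0x28c→b40/s0 L1-HIT; vc=[8]
#7 0x155→b21/s5 L1-HIT; vc=[8]
#8 0x284→b40/s0 L1-HIT; vc=[8]
#9 0xad→b10/s2 MISS; vc=[8]
#10 0x123→b18/s2 MISS; vc=[8,10]
#11 0xa1→b10/s2 VC-HIT; vc=[8,18]

VC = [8, 18]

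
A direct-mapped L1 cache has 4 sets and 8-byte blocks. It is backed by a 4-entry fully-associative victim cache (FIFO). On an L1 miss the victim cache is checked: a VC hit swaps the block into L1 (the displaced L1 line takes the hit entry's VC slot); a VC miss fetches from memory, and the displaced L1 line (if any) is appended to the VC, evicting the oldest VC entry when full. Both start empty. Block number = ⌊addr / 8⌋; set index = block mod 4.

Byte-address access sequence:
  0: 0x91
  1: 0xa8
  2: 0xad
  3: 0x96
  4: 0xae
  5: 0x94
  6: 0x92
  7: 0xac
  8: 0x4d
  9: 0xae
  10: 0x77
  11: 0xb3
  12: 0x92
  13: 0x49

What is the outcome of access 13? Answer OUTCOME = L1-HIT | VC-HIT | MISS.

OUTCOME = VC-HIT

0: 0x91 (blk 18, set 2) → MISS  vc=[]
1: 0xa8 (blk 21, set 1) → MISS  vc=[]
2: 0xad (blk 21, set 1) → L1-HIT  vc=[]
3: 0x96 (blk 18, set 2) → L1-HIT  vc=[]
4: 0xae (blk 21, set 1) → L1-HIT  vc=[]
5: 0x94 (blk 18, set 2) → L1-HIT  vc=[]
6: 0x92 (blk 18, set 2) → L1-HIT  vc=[]
7: 0xac (blk 21, set 1) → L1-HIT  vc=[]
8: 0x4d (blk 9, set 1) → MISS  vc=[21]
9: 0xae (blk 21, set 1) → VC-HIT  vc=[9]
10: 0x77 (blk 14, set 2) → MISS  vc=[9, 18]
11: 0xb3 (blk 22, set 2) → MISS  vc=[9, 18, 14]
12: 0x92 (blk 18, set 2) → VC-HIT  vc=[9, 22, 14]
13: 0x49 (blk 9, set 1) → VC-HIT  vc=[21, 22, 14]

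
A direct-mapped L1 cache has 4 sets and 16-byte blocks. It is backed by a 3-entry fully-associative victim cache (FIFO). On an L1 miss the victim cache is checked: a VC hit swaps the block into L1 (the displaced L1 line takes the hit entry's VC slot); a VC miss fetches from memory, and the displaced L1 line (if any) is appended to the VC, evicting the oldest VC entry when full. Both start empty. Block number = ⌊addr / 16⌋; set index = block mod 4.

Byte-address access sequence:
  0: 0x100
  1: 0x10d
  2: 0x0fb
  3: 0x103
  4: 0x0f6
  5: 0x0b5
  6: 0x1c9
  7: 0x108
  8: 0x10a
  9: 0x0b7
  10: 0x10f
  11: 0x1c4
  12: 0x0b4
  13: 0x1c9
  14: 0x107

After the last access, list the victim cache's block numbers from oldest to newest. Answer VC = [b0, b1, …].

VC = [15, 28]

  [0] addr=0x100 blk=16 s=0: MISS | VC []
  [1] addr=0x10d blk=16 s=0: L1-HIT | VC []
  [2] addr=0xfb blk=15 s=3: MISS | VC []
  [3] addr=0x103 blk=16 s=0: L1-HIT | VC []
  [4] addr=0xf6 blk=15 s=3: L1-HIT | VC []
  [5] addr=0xb5 blk=11 s=3: MISS | VC [15]
  [6] addr=0x1c9 blk=28 s=0: MISS | VC [15, 16]
  [7] addr=0x108 blk=16 s=0: VC-HIT | VC [15, 28]
  [8] addr=0x10a blk=16 s=0: L1-HIT | VC [15, 28]
  [9] addr=0xb7 blk=11 s=3: L1-HIT | VC [15, 28]
  [10] addr=0x10f blk=16 s=0: L1-HIT | VC [15, 28]
  [11] addr=0x1c4 blk=28 s=0: VC-HIT | VC [15, 16]
  [12] addr=0xb4 blk=11 s=3: L1-HIT | VC [15, 16]
  [13] addr=0x1c9 blk=28 s=0: L1-HIT | VC [15, 16]
  [14] addr=0x107 blk=16 s=0: VC-HIT | VC [15, 28]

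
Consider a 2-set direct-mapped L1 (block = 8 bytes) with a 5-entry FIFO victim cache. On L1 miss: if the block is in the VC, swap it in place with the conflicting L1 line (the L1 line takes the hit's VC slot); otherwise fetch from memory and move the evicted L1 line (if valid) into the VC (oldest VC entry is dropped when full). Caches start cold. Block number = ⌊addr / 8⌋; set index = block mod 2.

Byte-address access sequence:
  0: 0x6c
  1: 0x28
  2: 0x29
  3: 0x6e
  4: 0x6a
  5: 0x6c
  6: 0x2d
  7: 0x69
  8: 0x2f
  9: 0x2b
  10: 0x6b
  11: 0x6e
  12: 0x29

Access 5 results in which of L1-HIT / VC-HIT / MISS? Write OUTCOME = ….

OUTCOME = L1-HIT

#0 0x6c→b13/s1 MISS; vc=[]
#1 0x28→b5/s1 MISS; vc=[13]
#2 0x29→b5/s1 L1-HIT; vc=[13]
#3 0x6e→b13/s1 VC-HIT; vc=[5]
#4 0x6a→b13/s1 L1-HIT; vc=[5]
#5 0x6c→b13/s1 L1-HIT; vc=[5]
#6 0x2d→b5/s1 VC-HIT; vc=[13]
#7 0x69→b13/s1 VC-HIT; vc=[5]
#8 0x2f→b5/s1 VC-HIT; vc=[13]
#9 0x2b→b5/s1 L1-HIT; vc=[13]
#10 0x6b→b13/s1 VC-HIT; vc=[5]
#11 0x6e→b13/s1 L1-HIT; vc=[5]
#12 0x29→b5/s1 VC-HIT; vc=[13]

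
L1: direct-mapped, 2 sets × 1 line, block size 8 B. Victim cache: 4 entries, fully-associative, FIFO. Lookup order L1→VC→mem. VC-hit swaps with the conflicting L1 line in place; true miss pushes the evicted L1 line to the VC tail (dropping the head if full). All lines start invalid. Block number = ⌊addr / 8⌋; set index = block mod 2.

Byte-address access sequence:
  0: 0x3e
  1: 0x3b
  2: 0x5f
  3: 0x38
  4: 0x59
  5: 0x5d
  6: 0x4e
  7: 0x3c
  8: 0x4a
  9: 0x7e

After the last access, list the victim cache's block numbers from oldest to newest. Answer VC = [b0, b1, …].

#0 0x3e→b7/s1 MISS; vc=[]
#1 0x3b→b7/s1 L1-HIT; vc=[]
#2 0x5f→b11/s1 MISS; vc=[7]
#3 0x38→b7/s1 VC-HIT; vc=[11]
#4 0x59→b11/s1 VC-HIT; vc=[7]
#5 0x5d→b11/s1 L1-HIT; vc=[7]
#6 0x4e→b9/s1 MISS; vc=[7,11]
#7 0x3c→b7/s1 VC-HIT; vc=[9,11]
#8 0x4a→b9/s1 VC-HIT; vc=[7,11]
#9 0x7e→b15/s1 MISS; vc=[7,11,9]

VC = [7, 11, 9]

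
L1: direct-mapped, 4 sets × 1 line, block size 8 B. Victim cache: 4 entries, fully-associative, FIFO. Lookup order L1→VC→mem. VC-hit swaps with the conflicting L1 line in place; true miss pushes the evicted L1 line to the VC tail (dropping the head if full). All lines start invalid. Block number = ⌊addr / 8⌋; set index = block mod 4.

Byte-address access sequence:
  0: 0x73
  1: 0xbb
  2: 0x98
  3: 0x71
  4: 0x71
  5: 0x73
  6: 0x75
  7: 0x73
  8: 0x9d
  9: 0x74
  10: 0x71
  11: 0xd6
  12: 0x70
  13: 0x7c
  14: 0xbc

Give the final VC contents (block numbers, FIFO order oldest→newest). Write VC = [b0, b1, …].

#0 0x73→b14/s2 MISS; vc=[]
#1 0xbb→b23/s3 MISS; vc=[]
#2 0x98→b19/s3 MISS; vc=[23]
#3 0x71→b14/s2 L1-HIT; vc=[23]
#4 0x71→b14/s2 L1-HIT; vc=[23]
#5 0x73→b14/s2 L1-HIT; vc=[23]
#6 0x75→b14/s2 L1-HIT; vc=[23]
#7 0x73→b14/s2 L1-HIT; vc=[23]
#8 0x9d→b19/s3 L1-HIT; vc=[23]
#9 0x74→b14/s2 L1-HIT; vc=[23]
#10 0x71→b14/s2 L1-HIT; vc=[23]
#11 0xd6→b26/s2 MISS; vc=[23,14]
#12 0x70→b14/s2 VC-HIT; vc=[23,26]
#13 0x7c→b15/s3 MISS; vc=[23,26,19]
#14 0xbc→b23/s3 VC-HIT; vc=[15,26,19]

VC = [15, 26, 19]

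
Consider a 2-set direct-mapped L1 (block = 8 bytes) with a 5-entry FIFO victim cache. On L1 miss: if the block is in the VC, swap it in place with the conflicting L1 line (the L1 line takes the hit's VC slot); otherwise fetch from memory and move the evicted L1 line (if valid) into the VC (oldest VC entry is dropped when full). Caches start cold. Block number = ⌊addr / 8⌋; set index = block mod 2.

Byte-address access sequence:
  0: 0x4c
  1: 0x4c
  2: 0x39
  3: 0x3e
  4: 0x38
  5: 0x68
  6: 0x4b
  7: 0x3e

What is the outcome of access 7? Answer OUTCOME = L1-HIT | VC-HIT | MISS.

OUTCOME = VC-HIT

0: 0x4c (blk 9, set 1) → MISS  vc=[]
1: 0x4c (blk 9, set 1) → L1-HIT  vc=[]
2: 0x39 (blk 7, set 1) → MISS  vc=[9]
3: 0x3e (blk 7, set 1) → L1-HIT  vc=[9]
4: 0x38 (blk 7, set 1) → L1-HIT  vc=[9]
5: 0x68 (blk 13, set 1) → MISS  vc=[9, 7]
6: 0x4b (blk 9, set 1) → VC-HIT  vc=[13, 7]
7: 0x3e (blk 7, set 1) → VC-HIT  vc=[13, 9]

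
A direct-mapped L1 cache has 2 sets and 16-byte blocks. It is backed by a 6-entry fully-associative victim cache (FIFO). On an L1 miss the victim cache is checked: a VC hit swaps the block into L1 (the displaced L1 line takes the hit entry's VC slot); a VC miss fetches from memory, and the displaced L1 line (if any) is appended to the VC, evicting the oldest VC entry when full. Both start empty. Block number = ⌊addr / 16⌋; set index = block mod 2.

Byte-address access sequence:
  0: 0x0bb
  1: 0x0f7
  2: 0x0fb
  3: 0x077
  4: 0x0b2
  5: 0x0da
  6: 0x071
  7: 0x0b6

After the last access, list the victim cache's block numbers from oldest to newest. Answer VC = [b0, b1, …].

VC = [13, 15, 7]

  [0] addr=0xbb blk=11 s=1: MISS | VC []
  [1] addr=0xf7 blk=15 s=1: MISS | VC [11]
  [2] addr=0xfb blk=15 s=1: L1-HIT | VC [11]
  [3] addr=0x77 blk=7 s=1: MISS | VC [11, 15]
  [4] addr=0xb2 blk=11 s=1: VC-HIT | VC [7, 15]
  [5] addr=0xda blk=13 s=1: MISS | VC [7, 15, 11]
  [6] addr=0x71 blk=7 s=1: VC-HIT | VC [13, 15, 11]
  [7] addr=0xb6 blk=11 s=1: VC-HIT | VC [13, 15, 7]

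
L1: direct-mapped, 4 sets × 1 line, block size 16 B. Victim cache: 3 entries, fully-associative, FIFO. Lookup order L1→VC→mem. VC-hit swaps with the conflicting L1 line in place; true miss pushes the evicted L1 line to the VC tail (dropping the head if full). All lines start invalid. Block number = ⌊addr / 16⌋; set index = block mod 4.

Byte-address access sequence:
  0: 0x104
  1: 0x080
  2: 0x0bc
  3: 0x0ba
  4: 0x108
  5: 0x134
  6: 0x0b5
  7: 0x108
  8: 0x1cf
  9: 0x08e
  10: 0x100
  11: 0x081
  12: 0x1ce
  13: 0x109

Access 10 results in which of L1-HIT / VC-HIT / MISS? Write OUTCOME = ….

OUTCOME = VC-HIT

0: 0x104 (blk 16, set 0) → MISS  vc=[]
1: 0x80 (blk 8, set 0) → MISS  vc=[16]
2: 0xbc (blk 11, set 3) → MISS  vc=[16]
3: 0xba (blk 11, set 3) → L1-HIT  vc=[16]
4: 0x108 (blk 16, set 0) → VC-HIT  vc=[8]
5: 0x134 (blk 19, set 3) → MISS  vc=[8, 11]
6: 0xb5 (blk 11, set 3) → VC-HIT  vc=[8, 19]
7: 0x108 (blk 16, set 0) → L1-HIT  vc=[8, 19]
8: 0x1cf (blk 28, set 0) → MISS  vc=[8, 19, 16]
9: 0x8e (blk 8, set 0) → VC-HIT  vc=[28, 19, 16]
10: 0x100 (blk 16, set 0) → VC-HIT  vc=[28, 19, 8]
11: 0x81 (blk 8, set 0) → VC-HIT  vc=[28, 19, 16]
12: 0x1ce (blk 28, set 0) → VC-HIT  vc=[8, 19, 16]
13: 0x109 (blk 16, set 0) → VC-HIT  vc=[8, 19, 28]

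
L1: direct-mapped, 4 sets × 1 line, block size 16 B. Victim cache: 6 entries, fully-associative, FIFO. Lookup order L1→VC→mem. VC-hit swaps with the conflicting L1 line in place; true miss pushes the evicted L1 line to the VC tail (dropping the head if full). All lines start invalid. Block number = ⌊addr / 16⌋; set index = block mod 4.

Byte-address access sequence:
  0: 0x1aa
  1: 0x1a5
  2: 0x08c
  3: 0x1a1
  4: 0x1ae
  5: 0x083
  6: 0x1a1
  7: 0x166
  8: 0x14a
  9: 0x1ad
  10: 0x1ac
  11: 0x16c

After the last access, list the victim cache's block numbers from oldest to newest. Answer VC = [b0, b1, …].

  [0] addr=0x1aa blk=26 s=2: MISS | VC []
  [1] addr=0x1a5 blk=26 s=2: L1-HIT | VC []
  [2] addr=0x8c blk=8 s=0: MISS | VC []
  [3] addr=0x1a1 blk=26 s=2: L1-HIT | VC []
  [4] addr=0x1ae blk=26 s=2: L1-HIT | VC []
  [5] addr=0x83 blk=8 s=0: L1-HIT | VC []
  [6] addr=0x1a1 blk=26 s=2: L1-HIT | VC []
  [7] addr=0x166 blk=22 s=2: MISS | VC [26]
  [8] addr=0x14a blk=20 s=0: MISS | VC [26, 8]
  [9] addr=0x1ad blk=26 s=2: VC-HIT | VC [22, 8]
  [10] addr=0x1ac blk=26 s=2: L1-HIT | VC [22, 8]
  [11] addr=0x16c blk=22 s=2: VC-HIT | VC [26, 8]

VC = [26, 8]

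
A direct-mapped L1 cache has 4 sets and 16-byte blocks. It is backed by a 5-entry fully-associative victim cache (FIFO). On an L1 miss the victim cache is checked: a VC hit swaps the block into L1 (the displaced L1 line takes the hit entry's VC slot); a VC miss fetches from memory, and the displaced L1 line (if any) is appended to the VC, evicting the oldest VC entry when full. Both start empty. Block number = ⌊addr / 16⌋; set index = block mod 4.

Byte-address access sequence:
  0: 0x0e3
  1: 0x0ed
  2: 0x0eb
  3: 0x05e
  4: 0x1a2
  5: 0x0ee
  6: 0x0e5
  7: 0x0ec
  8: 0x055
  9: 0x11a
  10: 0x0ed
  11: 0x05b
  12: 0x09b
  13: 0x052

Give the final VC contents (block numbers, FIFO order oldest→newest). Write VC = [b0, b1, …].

0: 0xe3 (blk 14, set 2) → MISS  vc=[]
1: 0xed (blk 14, set 2) → L1-HIT  vc=[]
2: 0xeb (blk 14, set 2) → L1-HIT  vc=[]
3: 0x5e (blk 5, set 1) → MISS  vc=[]
4: 0x1a2 (blk 26, set 2) → MISS  vc=[14]
5: 0xee (blk 14, set 2) → VC-HIT  vc=[26]
6: 0xe5 (blk 14, set 2) → L1-HIT  vc=[26]
7: 0xec (blk 14, set 2) → L1-HIT  vc=[26]
8: 0x55 (blk 5, set 1) → L1-HIT  vc=[26]
9: 0x11a (blk 17, set 1) → MISS  vc=[26, 5]
10: 0xed (blk 14, set 2) → L1-HIT  vc=[26, 5]
11: 0x5b (blk 5, set 1) → VC-HIT  vc=[26, 17]
12: 0x9b (blk 9, set 1) → MISS  vc=[26, 17, 5]
13: 0x52 (blk 5, set 1) → VC-HIT  vc=[26, 17, 9]

VC = [26, 17, 9]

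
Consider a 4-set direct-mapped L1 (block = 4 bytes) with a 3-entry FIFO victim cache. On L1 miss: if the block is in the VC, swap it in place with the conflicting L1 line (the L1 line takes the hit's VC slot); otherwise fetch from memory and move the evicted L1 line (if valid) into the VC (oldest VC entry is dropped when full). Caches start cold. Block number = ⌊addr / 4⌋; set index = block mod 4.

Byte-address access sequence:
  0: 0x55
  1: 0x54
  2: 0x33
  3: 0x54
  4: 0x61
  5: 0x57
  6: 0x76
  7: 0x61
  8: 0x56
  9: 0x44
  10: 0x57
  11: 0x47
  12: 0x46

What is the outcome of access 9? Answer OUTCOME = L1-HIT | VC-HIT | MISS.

0: 0x55 (blk 21, set 1) → MISS  vc=[]
1: 0x54 (blk 21, set 1) → L1-HIT  vc=[]
2: 0x33 (blk 12, set 0) → MISS  vc=[]
3: 0x54 (blk 21, set 1) → L1-HIT  vc=[]
4: 0x61 (blk 24, set 0) → MISS  vc=[12]
5: 0x57 (blk 21, set 1) → L1-HIT  vc=[12]
6: 0x76 (blk 29, set 1) → MISS  vc=[12, 21]
7: 0x61 (blk 24, set 0) → L1-HIT  vc=[12, 21]
8: 0x56 (blk 21, set 1) → VC-HIT  vc=[12, 29]
9: 0x44 (blk 17, set 1) → MISS  vc=[12, 29, 21]
10: 0x57 (blk 21, set 1) → VC-HIT  vc=[12, 29, 17]
11: 0x47 (blk 17, set 1) → VC-HIT  vc=[12, 29, 21]
12: 0x46 (blk 17, set 1) → L1-HIT  vc=[12, 29, 21]

OUTCOME = MISS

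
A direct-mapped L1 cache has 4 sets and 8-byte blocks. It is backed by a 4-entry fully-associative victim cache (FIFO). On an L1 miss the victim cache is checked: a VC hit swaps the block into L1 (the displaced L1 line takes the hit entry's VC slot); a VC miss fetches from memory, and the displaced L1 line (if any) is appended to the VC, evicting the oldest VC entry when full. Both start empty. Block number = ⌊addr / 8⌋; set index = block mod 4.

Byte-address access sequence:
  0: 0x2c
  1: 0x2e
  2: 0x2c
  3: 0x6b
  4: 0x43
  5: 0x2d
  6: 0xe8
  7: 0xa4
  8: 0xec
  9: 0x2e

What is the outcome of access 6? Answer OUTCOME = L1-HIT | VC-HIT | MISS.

OUTCOME = MISS

  [0] addr=0x2c blk=5 s=1: MISS | VC []
  [1] addr=0x2e blk=5 s=1: L1-HIT | VC []
  [2] addr=0x2c blk=5 s=1: L1-HIT | VC []
  [3] addr=0x6b blk=13 s=1: MISS | VC [5]
  [4] addr=0x43 blk=8 s=0: MISS | VC [5]
  [5] addr=0x2d blk=5 s=1: VC-HIT | VC [13]
  [6] addr=0xe8 blk=29 s=1: MISS | VC [13, 5]
  [7] addr=0xa4 blk=20 s=0: MISS | VC [13, 5, 8]
  [8] addr=0xec blk=29 s=1: L1-HIT | VC [13, 5, 8]
  [9] addr=0x2e blk=5 s=1: VC-HIT | VC [13, 29, 8]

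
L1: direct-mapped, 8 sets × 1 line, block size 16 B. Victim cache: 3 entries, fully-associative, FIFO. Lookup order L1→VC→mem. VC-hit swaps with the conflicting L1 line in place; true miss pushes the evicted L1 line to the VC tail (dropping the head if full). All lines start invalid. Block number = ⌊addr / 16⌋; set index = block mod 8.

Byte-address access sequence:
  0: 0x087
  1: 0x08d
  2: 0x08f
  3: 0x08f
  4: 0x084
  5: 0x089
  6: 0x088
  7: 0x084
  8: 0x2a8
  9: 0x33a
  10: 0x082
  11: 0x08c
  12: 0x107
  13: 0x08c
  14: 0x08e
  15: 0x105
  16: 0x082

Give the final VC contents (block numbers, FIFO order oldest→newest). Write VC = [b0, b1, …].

VC = [16]

#0 0x87→b8/s0 MISS; vc=[]
#1 0x8d→b8/s0 L1-HIT; vc=[]
#2 0x8f→b8/s0 L1-HIT; vc=[]
#3 0x8f→b8/s0 L1-HIT; vc=[]
#4 0x84→b8/s0 L1-HIT; vc=[]
#5 0x89→b8/s0 L1-HIT; vc=[]
#6 0x88→b8/s0 L1-HIT; vc=[]
#7 0x84→b8/s0 L1-HIT; vc=[]
#8 0x2a8→b42/s2 MISS; vc=[]
#9 0x33a→b51/s3 MISS; vc=[]
#10 0x82→b8/s0 L1-HIT; vc=[]
#11 0x8c→b8/s0 L1-HIT; vc=[]
#12 0x107→b16/s0 MISS; vc=[8]
#13 0x8c→b8/s0 VC-HIT; vc=[16]
#14 0x8e→b8/s0 L1-HIT; vc=[16]
#15 0x105→b16/s0 VC-HIT; vc=[8]
#16 0x82→b8/s0 VC-HIT; vc=[16]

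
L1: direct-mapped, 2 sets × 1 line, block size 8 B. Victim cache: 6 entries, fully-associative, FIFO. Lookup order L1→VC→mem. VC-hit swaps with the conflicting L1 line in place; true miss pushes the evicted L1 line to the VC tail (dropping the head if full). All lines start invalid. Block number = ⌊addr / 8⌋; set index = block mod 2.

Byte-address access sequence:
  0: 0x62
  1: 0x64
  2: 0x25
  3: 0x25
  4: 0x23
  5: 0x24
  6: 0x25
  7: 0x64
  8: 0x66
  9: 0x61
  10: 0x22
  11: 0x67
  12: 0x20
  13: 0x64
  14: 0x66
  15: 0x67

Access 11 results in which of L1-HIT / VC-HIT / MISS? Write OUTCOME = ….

#0 0x62→b12/s0 MISS; vc=[]
#1 0x64→b12/s0 L1-HIT; vc=[]
#2 0x25→b4/s0 MISS; vc=[12]
#3 0x25→b4/s0 L1-HIT; vc=[12]
#4 0x23→b4/s0 L1-HIT; vc=[12]
#5 0x24→b4/s0 L1-HIT; vc=[12]
#6 0x25→b4/s0 L1-HIT; vc=[12]
#7 0x64→b12/s0 VC-HIT; vc=[4]
#8 0x66→b12/s0 L1-HIT; vc=[4]
#9 0x61→b12/s0 L1-HIT; vc=[4]
#10 0x22→b4/s0 VC-HIT; vc=[12]
#11 0x67→b12/s0 VC-HIT; vc=[4]
#12 0x20→b4/s0 VC-HIT; vc=[12]
#13 0x64→b12/s0 VC-HIT; vc=[4]
#14 0x66→b12/s0 L1-HIT; vc=[4]
#15 0x67→b12/s0 L1-HIT; vc=[4]

OUTCOME = VC-HIT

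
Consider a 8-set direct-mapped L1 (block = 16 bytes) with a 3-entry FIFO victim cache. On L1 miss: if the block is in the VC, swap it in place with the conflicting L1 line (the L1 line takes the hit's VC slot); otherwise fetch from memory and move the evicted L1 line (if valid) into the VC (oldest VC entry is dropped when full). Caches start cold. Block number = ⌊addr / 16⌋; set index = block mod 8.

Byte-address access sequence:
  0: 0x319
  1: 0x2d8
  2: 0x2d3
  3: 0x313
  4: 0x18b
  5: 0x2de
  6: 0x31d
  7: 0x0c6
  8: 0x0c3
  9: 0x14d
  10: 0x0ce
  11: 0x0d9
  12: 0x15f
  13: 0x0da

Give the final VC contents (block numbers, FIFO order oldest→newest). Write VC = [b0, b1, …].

VC = [20, 45, 21]

#0 0x319→b49/s1 MISS; vc=[]
#1 0x2d8→b45/s5 MISS; vc=[]
#2 0x2d3→b45/s5 L1-HIT; vc=[]
#3 0x313→b49/s1 L1-HIT; vc=[]
#4 0x18b→b24/s0 MISS; vc=[]
#5 0x2de→b45/s5 L1-HIT; vc=[]
#6 0x31d→b49/s1 L1-HIT; vc=[]
#7 0xc6→b12/s4 MISS; vc=[]
#8 0xc3→b12/s4 L1-HIT; vc=[]
#9 0x14d→b20/s4 MISS; vc=[12]
#10 0xce→b12/s4 VC-HIT; vc=[20]
#11 0xd9→b13/s5 MISS; vc=[20,45]
#12 0x15f→b21/s5 MISS; vc=[20,45,13]
#13 0xda→b13/s5 VC-HIT; vc=[20,45,21]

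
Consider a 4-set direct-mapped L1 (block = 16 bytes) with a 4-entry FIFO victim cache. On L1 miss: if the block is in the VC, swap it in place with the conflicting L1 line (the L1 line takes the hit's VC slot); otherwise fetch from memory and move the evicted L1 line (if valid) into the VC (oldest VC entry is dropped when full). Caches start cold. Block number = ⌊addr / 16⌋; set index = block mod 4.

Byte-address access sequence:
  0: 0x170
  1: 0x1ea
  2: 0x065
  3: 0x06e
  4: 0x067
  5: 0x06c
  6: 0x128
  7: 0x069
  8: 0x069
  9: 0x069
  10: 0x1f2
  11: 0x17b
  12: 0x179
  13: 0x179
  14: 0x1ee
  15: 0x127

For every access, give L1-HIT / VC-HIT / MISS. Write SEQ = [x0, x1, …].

SEQ = [MISS, MISS, MISS, L1-HIT, L1-HIT, L1-HIT, MISS, VC-HIT, L1-HIT, L1-HIT, MISS, VC-HIT, L1-HIT, L1-HIT, VC-HIT, VC-HIT]

0: 0x170 (blk 23, set 3) → MISS  vc=[]
1: 0x1ea (blk 30, set 2) → MISS  vc=[]
2: 0x65 (blk 6, set 2) → MISS  vc=[30]
3: 0x6e (blk 6, set 2) → L1-HIT  vc=[30]
4: 0x67 (blk 6, set 2) → L1-HIT  vc=[30]
5: 0x6c (blk 6, set 2) → L1-HIT  vc=[30]
6: 0x128 (blk 18, set 2) → MISS  vc=[30, 6]
7: 0x69 (blk 6, set 2) → VC-HIT  vc=[30, 18]
8: 0x69 (blk 6, set 2) → L1-HIT  vc=[30, 18]
9: 0x69 (blk 6, set 2) → L1-HIT  vc=[30, 18]
10: 0x1f2 (blk 31, set 3) → MISS  vc=[30, 18, 23]
11: 0x17b (blk 23, set 3) → VC-HIT  vc=[30, 18, 31]
12: 0x179 (blk 23, set 3) → L1-HIT  vc=[30, 18, 31]
13: 0x179 (blk 23, set 3) → L1-HIT  vc=[30, 18, 31]
14: 0x1ee (blk 30, set 2) → VC-HIT  vc=[6, 18, 31]
15: 0x127 (blk 18, set 2) → VC-HIT  vc=[6, 30, 31]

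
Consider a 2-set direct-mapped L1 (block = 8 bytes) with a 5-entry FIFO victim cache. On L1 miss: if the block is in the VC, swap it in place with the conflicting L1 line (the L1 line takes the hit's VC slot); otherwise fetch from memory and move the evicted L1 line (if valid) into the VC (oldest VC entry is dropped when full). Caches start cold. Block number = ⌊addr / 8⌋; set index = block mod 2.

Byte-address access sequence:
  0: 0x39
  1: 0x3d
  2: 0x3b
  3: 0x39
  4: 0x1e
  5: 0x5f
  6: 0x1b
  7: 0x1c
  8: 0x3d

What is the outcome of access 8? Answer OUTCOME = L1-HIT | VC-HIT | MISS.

0: 0x39 (blk 7, set 1) → MISS  vc=[]
1: 0x3d (blk 7, set 1) → L1-HIT  vc=[]
2: 0x3b (blk 7, set 1) → L1-HIT  vc=[]
3: 0x39 (blk 7, set 1) → L1-HIT  vc=[]
4: 0x1e (blk 3, set 1) → MISS  vc=[7]
5: 0x5f (blk 11, set 1) → MISS  vc=[7, 3]
6: 0x1b (blk 3, set 1) → VC-HIT  vc=[7, 11]
7: 0x1c (blk 3, set 1) → L1-HIT  vc=[7, 11]
8: 0x3d (blk 7, set 1) → VC-HIT  vc=[3, 11]

OUTCOME = VC-HIT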